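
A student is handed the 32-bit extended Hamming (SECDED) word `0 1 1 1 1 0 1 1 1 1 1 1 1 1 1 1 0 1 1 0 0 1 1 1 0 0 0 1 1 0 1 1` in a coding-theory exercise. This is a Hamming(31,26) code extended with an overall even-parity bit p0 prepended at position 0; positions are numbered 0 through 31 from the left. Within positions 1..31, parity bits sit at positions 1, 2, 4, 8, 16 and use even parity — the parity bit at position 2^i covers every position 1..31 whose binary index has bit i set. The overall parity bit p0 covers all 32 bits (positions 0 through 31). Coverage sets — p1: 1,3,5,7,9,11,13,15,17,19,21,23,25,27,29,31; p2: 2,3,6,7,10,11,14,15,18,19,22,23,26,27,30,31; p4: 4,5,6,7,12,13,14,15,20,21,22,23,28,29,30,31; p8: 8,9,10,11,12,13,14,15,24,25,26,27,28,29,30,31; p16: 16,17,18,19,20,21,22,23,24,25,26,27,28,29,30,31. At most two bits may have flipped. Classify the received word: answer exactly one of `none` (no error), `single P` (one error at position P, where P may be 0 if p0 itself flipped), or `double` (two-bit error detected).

s1: b1⊕b3⊕b5⊕b7⊕b9⊕b11⊕b13⊕b15⊕b17⊕b19⊕b21⊕b23⊕b25⊕b27⊕b29⊕b31 = 1⊕1⊕0⊕1⊕1⊕1⊕1⊕1⊕1⊕0⊕1⊕1⊕0⊕1⊕0⊕1 = 0
s2: b2⊕b3⊕b6⊕b7⊕b10⊕b11⊕b14⊕b15⊕b18⊕b19⊕b22⊕b23⊕b26⊕b27⊕b30⊕b31 = 1⊕1⊕1⊕1⊕1⊕1⊕1⊕1⊕1⊕0⊕1⊕1⊕0⊕1⊕1⊕1 = 0
s4: b4⊕b5⊕b6⊕b7⊕b12⊕b13⊕b14⊕b15⊕b20⊕b21⊕b22⊕b23⊕b28⊕b29⊕b30⊕b31 = 1⊕0⊕1⊕1⊕1⊕1⊕1⊕1⊕0⊕1⊕1⊕1⊕1⊕0⊕1⊕1 = 1
s8: b8⊕b9⊕b10⊕b11⊕b12⊕b13⊕b14⊕b15⊕b24⊕b25⊕b26⊕b27⊕b28⊕b29⊕b30⊕b31 = 1⊕1⊕1⊕1⊕1⊕1⊕1⊕1⊕0⊕0⊕0⊕1⊕1⊕0⊕1⊕1 = 0
s16: b16⊕b17⊕b18⊕b19⊕b20⊕b21⊕b22⊕b23⊕b24⊕b25⊕b26⊕b27⊕b28⊕b29⊕b30⊕b31 = 0⊕1⊕1⊕0⊕0⊕1⊕1⊕1⊕0⊕0⊕0⊕1⊕1⊕0⊕1⊕1 = 1
Syndrome (s16...s1) = 10100 → position 20.
Overall parity (XOR of all 32 bits, including p0): 0⊕1⊕1⊕1⊕1⊕0⊕1⊕1⊕1⊕1⊕1⊕1⊕1⊕1⊕1⊕1⊕0⊕1⊕1⊕0⊕0⊕1⊕1⊕1⊕0⊕0⊕0⊕1⊕1⊕0⊕1⊕1 = 1
Overall=1, syndrome position=20 → single-bit error at position 20.

single 20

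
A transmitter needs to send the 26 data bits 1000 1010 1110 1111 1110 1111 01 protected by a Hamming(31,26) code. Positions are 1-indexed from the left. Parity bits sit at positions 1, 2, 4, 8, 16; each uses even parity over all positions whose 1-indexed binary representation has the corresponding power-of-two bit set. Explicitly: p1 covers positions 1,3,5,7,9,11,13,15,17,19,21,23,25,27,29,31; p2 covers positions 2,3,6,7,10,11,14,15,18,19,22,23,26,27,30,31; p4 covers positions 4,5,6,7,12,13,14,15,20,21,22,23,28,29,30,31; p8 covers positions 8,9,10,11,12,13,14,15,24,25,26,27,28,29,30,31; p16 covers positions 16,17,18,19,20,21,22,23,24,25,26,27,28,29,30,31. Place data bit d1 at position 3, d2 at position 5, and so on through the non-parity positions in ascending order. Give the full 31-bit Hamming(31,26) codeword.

Place data bits at non-power-of-two positions: b3=1, b5=0, b6=0, b7=0, b9=1, b10=0, b11=1, b12=0, b13=1, b14=1, b15=1, b17=0, b18=1, b19=1, b20=1, b21=1, b22=1, b23=1, b24=1, b25=0, b26=1, b27=1, b28=1, b29=1, b30=0, b31=1.
p1 = XOR of data positions {3,5,7,9,11,13,15,17,19,21,23,25,27,29,31} = 1⊕0⊕0⊕1⊕1⊕1⊕1⊕0⊕1⊕1⊕1⊕0⊕1⊕1⊕1 = 1
p2 = XOR of data positions {3,6,7,10,11,14,15,18,19,22,23,26,27,30,31} = 1⊕0⊕0⊕0⊕1⊕1⊕1⊕1⊕1⊕1⊕1⊕1⊕1⊕0⊕1 = 1
p4 = XOR of data positions {5,6,7,12,13,14,15,20,21,22,23,28,29,30,31} = 0⊕0⊕0⊕0⊕1⊕1⊕1⊕1⊕1⊕1⊕1⊕1⊕1⊕0⊕1 = 0
p8 = XOR of data positions {9,10,11,12,13,14,15,24,25,26,27,28,29,30,31} = 1⊕0⊕1⊕0⊕1⊕1⊕1⊕1⊕0⊕1⊕1⊕1⊕1⊕0⊕1 = 1
p16 = XOR of data positions {17,18,19,20,21,22,23,24,25,26,27,28,29,30,31} = 0⊕1⊕1⊕1⊕1⊕1⊕1⊕1⊕0⊕1⊕1⊕1⊕1⊕0⊕1 = 0
Codeword b1..b31 = 1110000110101110011111110111101

1110000110101110011111110111101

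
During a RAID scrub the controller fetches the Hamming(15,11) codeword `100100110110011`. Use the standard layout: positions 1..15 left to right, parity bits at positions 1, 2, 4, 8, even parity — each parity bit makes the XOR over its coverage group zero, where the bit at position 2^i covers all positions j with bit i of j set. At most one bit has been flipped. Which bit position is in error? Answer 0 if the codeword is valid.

10

s1: b1⊕b3⊕b5⊕b7⊕b9⊕b11⊕b13⊕b15 = 1⊕0⊕0⊕1⊕0⊕1⊕0⊕1 = 0
s2: b2⊕b3⊕b6⊕b7⊕b10⊕b11⊕b14⊕b15 = 0⊕0⊕0⊕1⊕1⊕1⊕1⊕1 = 1
s4: b4⊕b5⊕b6⊕b7⊕b12⊕b13⊕b14⊕b15 = 1⊕0⊕0⊕1⊕0⊕0⊕1⊕1 = 0
s8: b8⊕b9⊕b10⊕b11⊕b12⊕b13⊕b14⊕b15 = 1⊕0⊕1⊕1⊕0⊕0⊕1⊕1 = 1
Syndrome (s8...s1) = 1010 → position 10.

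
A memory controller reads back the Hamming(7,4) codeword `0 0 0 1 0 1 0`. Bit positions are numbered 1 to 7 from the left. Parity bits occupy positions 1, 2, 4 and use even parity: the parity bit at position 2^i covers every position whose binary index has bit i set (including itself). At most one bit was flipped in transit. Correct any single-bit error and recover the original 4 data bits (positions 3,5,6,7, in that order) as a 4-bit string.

0010

s1: b1⊕b3⊕b5⊕b7 = 0⊕0⊕0⊕0 = 0
s2: b2⊕b3⊕b6⊕b7 = 0⊕0⊕1⊕0 = 1
s4: b4⊕b5⊕b6⊕b7 = 1⊕0⊕1⊕0 = 0
Syndrome (s4...s1) = 010 → position 2.
Flip bit 2: corrected codeword = 0101010
Data bits at positions 3,5,6,7: 0010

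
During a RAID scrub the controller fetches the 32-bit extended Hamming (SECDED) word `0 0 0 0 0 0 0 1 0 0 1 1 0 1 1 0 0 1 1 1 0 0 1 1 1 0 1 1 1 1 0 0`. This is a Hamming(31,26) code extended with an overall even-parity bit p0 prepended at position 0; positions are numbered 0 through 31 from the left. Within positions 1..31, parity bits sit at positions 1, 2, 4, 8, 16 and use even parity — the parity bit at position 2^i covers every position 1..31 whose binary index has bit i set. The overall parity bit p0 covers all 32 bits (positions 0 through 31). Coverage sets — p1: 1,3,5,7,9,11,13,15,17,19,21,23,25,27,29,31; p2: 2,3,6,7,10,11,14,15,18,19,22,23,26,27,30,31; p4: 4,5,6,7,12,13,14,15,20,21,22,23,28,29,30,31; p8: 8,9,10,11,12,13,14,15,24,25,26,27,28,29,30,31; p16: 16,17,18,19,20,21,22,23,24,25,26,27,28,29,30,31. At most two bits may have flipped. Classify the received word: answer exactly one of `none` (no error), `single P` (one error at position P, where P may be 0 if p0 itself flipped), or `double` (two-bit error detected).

s1: b1⊕b3⊕b5⊕b7⊕b9⊕b11⊕b13⊕b15⊕b17⊕b19⊕b21⊕b23⊕b25⊕b27⊕b29⊕b31 = 0⊕0⊕0⊕1⊕0⊕1⊕1⊕0⊕1⊕1⊕0⊕1⊕0⊕1⊕1⊕0 = 0
s2: b2⊕b3⊕b6⊕b7⊕b10⊕b11⊕b14⊕b15⊕b18⊕b19⊕b22⊕b23⊕b26⊕b27⊕b30⊕b31 = 0⊕0⊕0⊕1⊕1⊕1⊕1⊕0⊕1⊕1⊕1⊕1⊕1⊕1⊕0⊕0 = 0
s4: b4⊕b5⊕b6⊕b7⊕b12⊕b13⊕b14⊕b15⊕b20⊕b21⊕b22⊕b23⊕b28⊕b29⊕b30⊕b31 = 0⊕0⊕0⊕1⊕0⊕1⊕1⊕0⊕0⊕0⊕1⊕1⊕1⊕1⊕0⊕0 = 1
s8: b8⊕b9⊕b10⊕b11⊕b12⊕b13⊕b14⊕b15⊕b24⊕b25⊕b26⊕b27⊕b28⊕b29⊕b30⊕b31 = 0⊕0⊕1⊕1⊕0⊕1⊕1⊕0⊕1⊕0⊕1⊕1⊕1⊕1⊕0⊕0 = 1
s16: b16⊕b17⊕b18⊕b19⊕b20⊕b21⊕b22⊕b23⊕b24⊕b25⊕b26⊕b27⊕b28⊕b29⊕b30⊕b31 = 0⊕1⊕1⊕1⊕0⊕0⊕1⊕1⊕1⊕0⊕1⊕1⊕1⊕1⊕0⊕0 = 0
Syndrome (s16...s1) = 01100 → position 12.
Overall parity (XOR of all 32 bits, including p0): 0⊕0⊕0⊕0⊕0⊕0⊕0⊕1⊕0⊕0⊕1⊕1⊕0⊕1⊕1⊕0⊕0⊕1⊕1⊕1⊕0⊕0⊕1⊕1⊕1⊕0⊕1⊕1⊕1⊕1⊕0⊕0 = 1
Overall=1, syndrome position=12 → single-bit error at position 12.

single 12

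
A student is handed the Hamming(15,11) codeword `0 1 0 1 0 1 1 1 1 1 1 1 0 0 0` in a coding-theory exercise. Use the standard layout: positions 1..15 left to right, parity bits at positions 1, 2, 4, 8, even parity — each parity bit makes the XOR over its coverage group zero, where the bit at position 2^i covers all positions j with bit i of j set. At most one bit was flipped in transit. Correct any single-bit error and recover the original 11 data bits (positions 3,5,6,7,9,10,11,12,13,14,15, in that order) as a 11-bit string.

00111101000

s1: b1⊕b3⊕b5⊕b7⊕b9⊕b11⊕b13⊕b15 = 0⊕0⊕0⊕1⊕1⊕1⊕0⊕0 = 1
s2: b2⊕b3⊕b6⊕b7⊕b10⊕b11⊕b14⊕b15 = 1⊕0⊕1⊕1⊕1⊕1⊕0⊕0 = 1
s4: b4⊕b5⊕b6⊕b7⊕b12⊕b13⊕b14⊕b15 = 1⊕0⊕1⊕1⊕1⊕0⊕0⊕0 = 0
s8: b8⊕b9⊕b10⊕b11⊕b12⊕b13⊕b14⊕b15 = 1⊕1⊕1⊕1⊕1⊕0⊕0⊕0 = 1
Syndrome (s8...s1) = 1011 → position 11.
Flip bit 11: corrected codeword = 010101111101000
Data bits at positions 3,5,6,7,9,10,11,12,13,14,15: 00111101000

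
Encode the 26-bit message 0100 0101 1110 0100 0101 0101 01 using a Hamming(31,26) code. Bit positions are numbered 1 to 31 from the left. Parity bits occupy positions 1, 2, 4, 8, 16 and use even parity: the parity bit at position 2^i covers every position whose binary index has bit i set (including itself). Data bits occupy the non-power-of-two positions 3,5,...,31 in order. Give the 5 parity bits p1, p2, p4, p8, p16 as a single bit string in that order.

Place data bits at non-power-of-two positions: b3=0, b5=1, b6=0, b7=0, b9=0, b10=1, b11=0, b12=1, b13=1, b14=1, b15=1, b17=0, b18=0, b19=1, b20=0, b21=0, b22=0, b23=1, b24=0, b25=1, b26=0, b27=1, b28=0, b29=1, b30=0, b31=1.
p1 = XOR of data positions {3,5,7,9,11,13,15,17,19,21,23,25,27,29,31} = 0⊕1⊕0⊕0⊕0⊕1⊕1⊕0⊕1⊕0⊕1⊕1⊕1⊕1⊕1 = 1
p2 = XOR of data positions {3,6,7,10,11,14,15,18,19,22,23,26,27,30,31} = 0⊕0⊕0⊕1⊕0⊕1⊕1⊕0⊕1⊕0⊕1⊕0⊕1⊕0⊕1 = 1
p4 = XOR of data positions {5,6,7,12,13,14,15,20,21,22,23,28,29,30,31} = 1⊕0⊕0⊕1⊕1⊕1⊕1⊕0⊕0⊕0⊕1⊕0⊕1⊕0⊕1 = 0
p8 = XOR of data positions {9,10,11,12,13,14,15,24,25,26,27,28,29,30,31} = 0⊕1⊕0⊕1⊕1⊕1⊕1⊕0⊕1⊕0⊕1⊕0⊕1⊕0⊕1 = 1
p16 = XOR of data positions {17,18,19,20,21,22,23,24,25,26,27,28,29,30,31} = 0⊕0⊕1⊕0⊕0⊕0⊕1⊕0⊕1⊕0⊕1⊕0⊕1⊕0⊕1 = 0
Parity bits p1,p2,p4,p8,p16 = 11010

11010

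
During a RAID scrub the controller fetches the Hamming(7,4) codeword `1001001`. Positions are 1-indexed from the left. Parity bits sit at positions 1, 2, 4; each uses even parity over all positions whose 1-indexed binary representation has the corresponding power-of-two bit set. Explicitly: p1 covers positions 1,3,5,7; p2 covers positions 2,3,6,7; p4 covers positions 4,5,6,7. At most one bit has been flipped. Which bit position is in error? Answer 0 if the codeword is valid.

2

s1: b1⊕b3⊕b5⊕b7 = 1⊕0⊕0⊕1 = 0
s2: b2⊕b3⊕b6⊕b7 = 0⊕0⊕0⊕1 = 1
s4: b4⊕b5⊕b6⊕b7 = 1⊕0⊕0⊕1 = 0
Syndrome (s4...s1) = 010 → position 2.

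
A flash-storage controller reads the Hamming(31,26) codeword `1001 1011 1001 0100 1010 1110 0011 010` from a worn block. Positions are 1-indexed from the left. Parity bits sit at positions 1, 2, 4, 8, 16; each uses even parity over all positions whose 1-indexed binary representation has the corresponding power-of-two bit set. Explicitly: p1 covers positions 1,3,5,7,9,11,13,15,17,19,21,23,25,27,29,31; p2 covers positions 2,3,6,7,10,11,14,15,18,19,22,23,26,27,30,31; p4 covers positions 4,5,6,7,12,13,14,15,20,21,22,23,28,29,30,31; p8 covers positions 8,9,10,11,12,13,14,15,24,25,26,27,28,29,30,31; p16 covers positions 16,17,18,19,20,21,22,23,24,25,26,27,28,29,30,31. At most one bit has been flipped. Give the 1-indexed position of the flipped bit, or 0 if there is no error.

11

s1: b1⊕b3⊕b5⊕b7⊕b9⊕b11⊕b13⊕b15⊕b17⊕b19⊕b21⊕b23⊕b25⊕b27⊕b29⊕b31 = 1⊕0⊕1⊕1⊕1⊕0⊕0⊕0⊕1⊕1⊕1⊕1⊕0⊕1⊕0⊕0 = 1
s2: b2⊕b3⊕b6⊕b7⊕b10⊕b11⊕b14⊕b15⊕b18⊕b19⊕b22⊕b23⊕b26⊕b27⊕b30⊕b31 = 0⊕0⊕0⊕1⊕0⊕0⊕1⊕0⊕0⊕1⊕1⊕1⊕0⊕1⊕1⊕0 = 1
s4: b4⊕b5⊕b6⊕b7⊕b12⊕b13⊕b14⊕b15⊕b20⊕b21⊕b22⊕b23⊕b28⊕b29⊕b30⊕b31 = 1⊕1⊕0⊕1⊕1⊕0⊕1⊕0⊕0⊕1⊕1⊕1⊕1⊕0⊕1⊕0 = 0
s8: b8⊕b9⊕b10⊕b11⊕b12⊕b13⊕b14⊕b15⊕b24⊕b25⊕b26⊕b27⊕b28⊕b29⊕b30⊕b31 = 1⊕1⊕0⊕0⊕1⊕0⊕1⊕0⊕0⊕0⊕0⊕1⊕1⊕0⊕1⊕0 = 1
s16: b16⊕b17⊕b18⊕b19⊕b20⊕b21⊕b22⊕b23⊕b24⊕b25⊕b26⊕b27⊕b28⊕b29⊕b30⊕b31 = 0⊕1⊕0⊕1⊕0⊕1⊕1⊕1⊕0⊕0⊕0⊕1⊕1⊕0⊕1⊕0 = 0
Syndrome (s16...s1) = 01011 → position 11.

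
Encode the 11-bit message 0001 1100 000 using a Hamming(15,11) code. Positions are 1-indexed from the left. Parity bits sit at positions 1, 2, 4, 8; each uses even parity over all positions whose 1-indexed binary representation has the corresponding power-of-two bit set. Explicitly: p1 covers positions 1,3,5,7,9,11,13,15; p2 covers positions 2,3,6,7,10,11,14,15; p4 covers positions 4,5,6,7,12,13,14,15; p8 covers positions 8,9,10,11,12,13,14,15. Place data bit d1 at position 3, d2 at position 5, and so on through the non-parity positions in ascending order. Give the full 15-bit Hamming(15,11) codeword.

000100101100000

Place data bits at non-power-of-two positions: b3=0, b5=0, b6=0, b7=1, b9=1, b10=1, b11=0, b12=0, b13=0, b14=0, b15=0.
p1 = XOR of data positions {3,5,7,9,11,13,15} = 0⊕0⊕1⊕1⊕0⊕0⊕0 = 0
p2 = XOR of data positions {3,6,7,10,11,14,15} = 0⊕0⊕1⊕1⊕0⊕0⊕0 = 0
p4 = XOR of data positions {5,6,7,12,13,14,15} = 0⊕0⊕1⊕0⊕0⊕0⊕0 = 1
p8 = XOR of data positions {9,10,11,12,13,14,15} = 1⊕1⊕0⊕0⊕0⊕0⊕0 = 0
Codeword b1..b15 = 000100101100000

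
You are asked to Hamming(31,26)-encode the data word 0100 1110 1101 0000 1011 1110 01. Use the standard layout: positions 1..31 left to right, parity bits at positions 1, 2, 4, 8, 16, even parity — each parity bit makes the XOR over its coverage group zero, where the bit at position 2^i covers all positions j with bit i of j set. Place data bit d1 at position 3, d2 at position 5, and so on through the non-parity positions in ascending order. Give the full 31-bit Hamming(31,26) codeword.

0100100111101100100001011111001

Place data bits at non-power-of-two positions: b3=0, b5=1, b6=0, b7=0, b9=1, b10=1, b11=1, b12=0, b13=1, b14=1, b15=0, b17=1, b18=0, b19=0, b20=0, b21=0, b22=1, b23=0, b24=1, b25=1, b26=1, b27=1, b28=1, b29=0, b30=0, b31=1.
p1 = XOR of data positions {3,5,7,9,11,13,15,17,19,21,23,25,27,29,31} = 0⊕1⊕0⊕1⊕1⊕1⊕0⊕1⊕0⊕0⊕0⊕1⊕1⊕0⊕1 = 0
p2 = XOR of data positions {3,6,7,10,11,14,15,18,19,22,23,26,27,30,31} = 0⊕0⊕0⊕1⊕1⊕1⊕0⊕0⊕0⊕1⊕0⊕1⊕1⊕0⊕1 = 1
p4 = XOR of data positions {5,6,7,12,13,14,15,20,21,22,23,28,29,30,31} = 1⊕0⊕0⊕0⊕1⊕1⊕0⊕0⊕0⊕1⊕0⊕1⊕0⊕0⊕1 = 0
p8 = XOR of data positions {9,10,11,12,13,14,15,24,25,26,27,28,29,30,31} = 1⊕1⊕1⊕0⊕1⊕1⊕0⊕1⊕1⊕1⊕1⊕1⊕0⊕0⊕1 = 1
p16 = XOR of data positions {17,18,19,20,21,22,23,24,25,26,27,28,29,30,31} = 1⊕0⊕0⊕0⊕0⊕1⊕0⊕1⊕1⊕1⊕1⊕1⊕0⊕0⊕1 = 0
Codeword b1..b31 = 0100100111101100100001011111001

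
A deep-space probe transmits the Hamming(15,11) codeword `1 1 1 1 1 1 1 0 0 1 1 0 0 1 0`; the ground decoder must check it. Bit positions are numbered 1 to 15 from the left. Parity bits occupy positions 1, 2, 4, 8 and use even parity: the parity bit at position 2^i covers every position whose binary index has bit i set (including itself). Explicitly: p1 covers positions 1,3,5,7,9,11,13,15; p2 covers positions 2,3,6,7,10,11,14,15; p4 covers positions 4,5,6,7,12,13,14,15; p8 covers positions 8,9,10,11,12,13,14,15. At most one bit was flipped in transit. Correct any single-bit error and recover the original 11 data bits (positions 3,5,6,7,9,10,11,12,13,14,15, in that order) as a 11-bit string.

s1: b1⊕b3⊕b5⊕b7⊕b9⊕b11⊕b13⊕b15 = 1⊕1⊕1⊕1⊕0⊕1⊕0⊕0 = 1
s2: b2⊕b3⊕b6⊕b7⊕b10⊕b11⊕b14⊕b15 = 1⊕1⊕1⊕1⊕1⊕1⊕1⊕0 = 1
s4: b4⊕b5⊕b6⊕b7⊕b12⊕b13⊕b14⊕b15 = 1⊕1⊕1⊕1⊕0⊕0⊕1⊕0 = 1
s8: b8⊕b9⊕b10⊕b11⊕b12⊕b13⊕b14⊕b15 = 0⊕0⊕1⊕1⊕0⊕0⊕1⊕0 = 1
Syndrome (s8...s1) = 1111 → position 15.
Flip bit 15: corrected codeword = 111111100110011
Data bits at positions 3,5,6,7,9,10,11,12,13,14,15: 11110110011

11110110011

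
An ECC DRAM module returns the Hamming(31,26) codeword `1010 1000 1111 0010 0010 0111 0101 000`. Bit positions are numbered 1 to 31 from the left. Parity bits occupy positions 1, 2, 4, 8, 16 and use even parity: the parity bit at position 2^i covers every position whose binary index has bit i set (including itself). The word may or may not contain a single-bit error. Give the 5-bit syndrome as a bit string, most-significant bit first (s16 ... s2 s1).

s1: b1⊕b3⊕b5⊕b7⊕b9⊕b11⊕b13⊕b15⊕b17⊕b19⊕b21⊕b23⊕b25⊕b27⊕b29⊕b31 = 1⊕1⊕1⊕0⊕1⊕1⊕0⊕1⊕0⊕1⊕0⊕1⊕0⊕0⊕0⊕0 = 0
s2: b2⊕b3⊕b6⊕b7⊕b10⊕b11⊕b14⊕b15⊕b18⊕b19⊕b22⊕b23⊕b26⊕b27⊕b30⊕b31 = 0⊕1⊕0⊕0⊕1⊕1⊕0⊕1⊕0⊕1⊕1⊕1⊕1⊕0⊕0⊕0 = 0
s4: b4⊕b5⊕b6⊕b7⊕b12⊕b13⊕b14⊕b15⊕b20⊕b21⊕b22⊕b23⊕b28⊕b29⊕b30⊕b31 = 0⊕1⊕0⊕0⊕1⊕0⊕0⊕1⊕0⊕0⊕1⊕1⊕1⊕0⊕0⊕0 = 0
s8: b8⊕b9⊕b10⊕b11⊕b12⊕b13⊕b14⊕b15⊕b24⊕b25⊕b26⊕b27⊕b28⊕b29⊕b30⊕b31 = 0⊕1⊕1⊕1⊕1⊕0⊕0⊕1⊕1⊕0⊕1⊕0⊕1⊕0⊕0⊕0 = 0
s16: b16⊕b17⊕b18⊕b19⊕b20⊕b21⊕b22⊕b23⊕b24⊕b25⊕b26⊕b27⊕b28⊕b29⊕b30⊕b31 = 0⊕0⊕0⊕1⊕0⊕0⊕1⊕1⊕1⊕0⊕1⊕0⊕1⊕0⊕0⊕0 = 0
Syndrome (s16...s1) = 00000 → position 0 (no error).

00000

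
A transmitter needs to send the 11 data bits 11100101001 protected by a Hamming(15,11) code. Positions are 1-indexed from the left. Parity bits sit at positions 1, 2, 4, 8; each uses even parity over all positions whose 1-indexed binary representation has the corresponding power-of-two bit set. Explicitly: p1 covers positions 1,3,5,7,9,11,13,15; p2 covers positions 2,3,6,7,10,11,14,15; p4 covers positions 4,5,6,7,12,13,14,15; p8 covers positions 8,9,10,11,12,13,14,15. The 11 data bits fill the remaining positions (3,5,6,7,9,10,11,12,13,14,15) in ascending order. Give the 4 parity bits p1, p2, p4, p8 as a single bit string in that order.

Place data bits at non-power-of-two positions: b3=1, b5=1, b6=1, b7=0, b9=0, b10=1, b11=0, b12=1, b13=0, b14=0, b15=1.
p1 = XOR of data positions {3,5,7,9,11,13,15} = 1⊕1⊕0⊕0⊕0⊕0⊕1 = 1
p2 = XOR of data positions {3,6,7,10,11,14,15} = 1⊕1⊕0⊕1⊕0⊕0⊕1 = 0
p4 = XOR of data positions {5,6,7,12,13,14,15} = 1⊕1⊕0⊕1⊕0⊕0⊕1 = 0
p8 = XOR of data positions {9,10,11,12,13,14,15} = 0⊕1⊕0⊕1⊕0⊕0⊕1 = 1
Parity bits p1,p2,p4,p8 = 1001

1001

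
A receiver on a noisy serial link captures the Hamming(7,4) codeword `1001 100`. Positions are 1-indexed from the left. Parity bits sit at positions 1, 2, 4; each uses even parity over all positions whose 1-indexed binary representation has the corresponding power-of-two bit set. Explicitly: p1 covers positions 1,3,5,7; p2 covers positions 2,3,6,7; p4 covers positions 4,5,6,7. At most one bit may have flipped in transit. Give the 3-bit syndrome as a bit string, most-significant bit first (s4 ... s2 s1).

s1: b1⊕b3⊕b5⊕b7 = 1⊕0⊕1⊕0 = 0
s2: b2⊕b3⊕b6⊕b7 = 0⊕0⊕0⊕0 = 0
s4: b4⊕b5⊕b6⊕b7 = 1⊕1⊕0⊕0 = 0
Syndrome (s4...s1) = 000 → position 0 (no error).

000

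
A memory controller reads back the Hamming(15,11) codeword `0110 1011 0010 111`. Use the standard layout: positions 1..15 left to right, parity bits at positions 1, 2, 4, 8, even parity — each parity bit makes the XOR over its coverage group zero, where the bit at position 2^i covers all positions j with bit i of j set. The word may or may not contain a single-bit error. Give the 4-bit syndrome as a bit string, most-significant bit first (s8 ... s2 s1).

1100

s1: b1⊕b3⊕b5⊕b7⊕b9⊕b11⊕b13⊕b15 = 0⊕1⊕1⊕1⊕0⊕1⊕1⊕1 = 0
s2: b2⊕b3⊕b6⊕b7⊕b10⊕b11⊕b14⊕b15 = 1⊕1⊕0⊕1⊕0⊕1⊕1⊕1 = 0
s4: b4⊕b5⊕b6⊕b7⊕b12⊕b13⊕b14⊕b15 = 0⊕1⊕0⊕1⊕0⊕1⊕1⊕1 = 1
s8: b8⊕b9⊕b10⊕b11⊕b12⊕b13⊕b14⊕b15 = 1⊕0⊕0⊕1⊕0⊕1⊕1⊕1 = 1
Syndrome (s8...s1) = 1100 → position 12.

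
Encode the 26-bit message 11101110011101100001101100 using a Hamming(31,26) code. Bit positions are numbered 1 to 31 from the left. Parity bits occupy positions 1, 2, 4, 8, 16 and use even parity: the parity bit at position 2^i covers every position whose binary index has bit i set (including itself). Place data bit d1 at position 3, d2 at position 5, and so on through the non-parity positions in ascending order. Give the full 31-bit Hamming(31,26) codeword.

Place data bits at non-power-of-two positions: b3=1, b5=1, b6=1, b7=0, b9=1, b10=1, b11=1, b12=0, b13=0, b14=1, b15=1, b17=1, b18=0, b19=1, b20=1, b21=0, b22=0, b23=0, b24=0, b25=1, b26=1, b27=0, b28=1, b29=1, b30=0, b31=0.
p1 = XOR of data positions {3,5,7,9,11,13,15,17,19,21,23,25,27,29,31} = 1⊕1⊕0⊕1⊕1⊕0⊕1⊕1⊕1⊕0⊕0⊕1⊕0⊕1⊕0 = 1
p2 = XOR of data positions {3,6,7,10,11,14,15,18,19,22,23,26,27,30,31} = 1⊕1⊕0⊕1⊕1⊕1⊕1⊕0⊕1⊕0⊕0⊕1⊕0⊕0⊕0 = 0
p4 = XOR of data positions {5,6,7,12,13,14,15,20,21,22,23,28,29,30,31} = 1⊕1⊕0⊕0⊕0⊕1⊕1⊕1⊕0⊕0⊕0⊕1⊕1⊕0⊕0 = 1
p8 = XOR of data positions {9,10,11,12,13,14,15,24,25,26,27,28,29,30,31} = 1⊕1⊕1⊕0⊕0⊕1⊕1⊕0⊕1⊕1⊕0⊕1⊕1⊕0⊕0 = 1
p16 = XOR of data positions {17,18,19,20,21,22,23,24,25,26,27,28,29,30,31} = 1⊕0⊕1⊕1⊕0⊕0⊕0⊕0⊕1⊕1⊕0⊕1⊕1⊕0⊕0 = 1
Codeword b1..b31 = 1011110111100111101100001101100

1011110111100111101100001101100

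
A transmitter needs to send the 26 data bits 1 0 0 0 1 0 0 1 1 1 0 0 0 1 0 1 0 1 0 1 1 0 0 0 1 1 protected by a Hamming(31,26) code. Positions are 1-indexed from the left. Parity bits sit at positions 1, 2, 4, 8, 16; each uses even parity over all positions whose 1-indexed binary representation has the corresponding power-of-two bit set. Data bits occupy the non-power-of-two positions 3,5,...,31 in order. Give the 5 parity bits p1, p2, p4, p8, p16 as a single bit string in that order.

01101

Place data bits at non-power-of-two positions: b3=1, b5=0, b6=0, b7=0, b9=1, b10=0, b11=0, b12=1, b13=1, b14=1, b15=0, b17=0, b18=0, b19=1, b20=0, b21=1, b22=0, b23=1, b24=0, b25=1, b26=1, b27=0, b28=0, b29=0, b30=1, b31=1.
p1 = XOR of data positions {3,5,7,9,11,13,15,17,19,21,23,25,27,29,31} = 1⊕0⊕0⊕1⊕0⊕1⊕0⊕0⊕1⊕1⊕1⊕1⊕0⊕0⊕1 = 0
p2 = XOR of data positions {3,6,7,10,11,14,15,18,19,22,23,26,27,30,31} = 1⊕0⊕0⊕0⊕0⊕1⊕0⊕0⊕1⊕0⊕1⊕1⊕0⊕1⊕1 = 1
p4 = XOR of data positions {5,6,7,12,13,14,15,20,21,22,23,28,29,30,31} = 0⊕0⊕0⊕1⊕1⊕1⊕0⊕0⊕1⊕0⊕1⊕0⊕0⊕1⊕1 = 1
p8 = XOR of data positions {9,10,11,12,13,14,15,24,25,26,27,28,29,30,31} = 1⊕0⊕0⊕1⊕1⊕1⊕0⊕0⊕1⊕1⊕0⊕0⊕0⊕1⊕1 = 0
p16 = XOR of data positions {17,18,19,20,21,22,23,24,25,26,27,28,29,30,31} = 0⊕0⊕1⊕0⊕1⊕0⊕1⊕0⊕1⊕1⊕0⊕0⊕0⊕1⊕1 = 1
Parity bits p1,p2,p4,p8,p16 = 01101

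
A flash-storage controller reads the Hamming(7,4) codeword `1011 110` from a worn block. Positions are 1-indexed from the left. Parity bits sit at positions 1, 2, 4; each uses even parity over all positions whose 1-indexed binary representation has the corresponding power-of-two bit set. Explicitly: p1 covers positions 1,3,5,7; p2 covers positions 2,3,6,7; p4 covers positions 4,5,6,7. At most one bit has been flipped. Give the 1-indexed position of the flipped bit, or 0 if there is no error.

5

s1: b1⊕b3⊕b5⊕b7 = 1⊕1⊕1⊕0 = 1
s2: b2⊕b3⊕b6⊕b7 = 0⊕1⊕1⊕0 = 0
s4: b4⊕b5⊕b6⊕b7 = 1⊕1⊕1⊕0 = 1
Syndrome (s4...s1) = 101 → position 5.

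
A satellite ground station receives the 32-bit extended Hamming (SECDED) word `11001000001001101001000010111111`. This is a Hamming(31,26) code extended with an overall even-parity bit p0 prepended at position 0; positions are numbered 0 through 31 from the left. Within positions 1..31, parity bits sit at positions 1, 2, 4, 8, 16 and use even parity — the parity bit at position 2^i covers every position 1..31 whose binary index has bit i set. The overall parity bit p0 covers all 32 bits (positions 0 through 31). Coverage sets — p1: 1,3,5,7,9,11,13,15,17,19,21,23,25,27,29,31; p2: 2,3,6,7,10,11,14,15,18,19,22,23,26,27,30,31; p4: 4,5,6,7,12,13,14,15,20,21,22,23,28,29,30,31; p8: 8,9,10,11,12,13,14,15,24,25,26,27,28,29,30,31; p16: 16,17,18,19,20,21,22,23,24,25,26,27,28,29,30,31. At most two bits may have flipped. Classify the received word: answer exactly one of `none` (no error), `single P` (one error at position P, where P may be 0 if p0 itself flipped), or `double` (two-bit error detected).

single 22

s1: b1⊕b3⊕b5⊕b7⊕b9⊕b11⊕b13⊕b15⊕b17⊕b19⊕b21⊕b23⊕b25⊕b27⊕b29⊕b31 = 1⊕0⊕0⊕0⊕0⊕0⊕1⊕0⊕0⊕1⊕0⊕0⊕0⊕1⊕1⊕1 = 0
s2: b2⊕b3⊕b6⊕b7⊕b10⊕b11⊕b14⊕b15⊕b18⊕b19⊕b22⊕b23⊕b26⊕b27⊕b30⊕b31 = 0⊕0⊕0⊕0⊕1⊕0⊕1⊕0⊕0⊕1⊕0⊕0⊕1⊕1⊕1⊕1 = 1
s4: b4⊕b5⊕b6⊕b7⊕b12⊕b13⊕b14⊕b15⊕b20⊕b21⊕b22⊕b23⊕b28⊕b29⊕b30⊕b31 = 1⊕0⊕0⊕0⊕0⊕1⊕1⊕0⊕0⊕0⊕0⊕0⊕1⊕1⊕1⊕1 = 1
s8: b8⊕b9⊕b10⊕b11⊕b12⊕b13⊕b14⊕b15⊕b24⊕b25⊕b26⊕b27⊕b28⊕b29⊕b30⊕b31 = 0⊕0⊕1⊕0⊕0⊕1⊕1⊕0⊕1⊕0⊕1⊕1⊕1⊕1⊕1⊕1 = 0
s16: b16⊕b17⊕b18⊕b19⊕b20⊕b21⊕b22⊕b23⊕b24⊕b25⊕b26⊕b27⊕b28⊕b29⊕b30⊕b31 = 1⊕0⊕0⊕1⊕0⊕0⊕0⊕0⊕1⊕0⊕1⊕1⊕1⊕1⊕1⊕1 = 1
Syndrome (s16...s1) = 10110 → position 22.
Overall parity (XOR of all 32 bits, including p0): 1⊕1⊕0⊕0⊕1⊕0⊕0⊕0⊕0⊕0⊕1⊕0⊕0⊕1⊕1⊕0⊕1⊕0⊕0⊕1⊕0⊕0⊕0⊕0⊕1⊕0⊕1⊕1⊕1⊕1⊕1⊕1 = 1
Overall=1, syndrome position=22 → single-bit error at position 22.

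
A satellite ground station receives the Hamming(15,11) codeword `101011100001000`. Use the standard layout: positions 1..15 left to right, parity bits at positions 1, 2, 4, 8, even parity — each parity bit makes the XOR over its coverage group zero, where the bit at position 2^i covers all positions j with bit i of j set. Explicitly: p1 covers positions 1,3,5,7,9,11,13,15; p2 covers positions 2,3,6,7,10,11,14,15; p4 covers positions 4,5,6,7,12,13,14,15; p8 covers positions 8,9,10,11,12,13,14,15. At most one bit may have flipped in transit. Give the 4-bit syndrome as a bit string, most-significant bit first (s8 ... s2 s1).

s1: b1⊕b3⊕b5⊕b7⊕b9⊕b11⊕b13⊕b15 = 1⊕1⊕1⊕1⊕0⊕0⊕0⊕0 = 0
s2: b2⊕b3⊕b6⊕b7⊕b10⊕b11⊕b14⊕b15 = 0⊕1⊕1⊕1⊕0⊕0⊕0⊕0 = 1
s4: b4⊕b5⊕b6⊕b7⊕b12⊕b13⊕b14⊕b15 = 0⊕1⊕1⊕1⊕1⊕0⊕0⊕0 = 0
s8: b8⊕b9⊕b10⊕b11⊕b12⊕b13⊕b14⊕b15 = 0⊕0⊕0⊕0⊕1⊕0⊕0⊕0 = 1
Syndrome (s8...s1) = 1010 → position 10.

1010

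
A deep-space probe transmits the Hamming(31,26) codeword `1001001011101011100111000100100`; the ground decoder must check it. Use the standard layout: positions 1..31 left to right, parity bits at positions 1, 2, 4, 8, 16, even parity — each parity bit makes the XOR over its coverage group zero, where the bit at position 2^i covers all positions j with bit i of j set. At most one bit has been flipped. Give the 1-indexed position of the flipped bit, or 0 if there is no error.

25

s1: b1⊕b3⊕b5⊕b7⊕b9⊕b11⊕b13⊕b15⊕b17⊕b19⊕b21⊕b23⊕b25⊕b27⊕b29⊕b31 = 1⊕0⊕0⊕1⊕1⊕1⊕1⊕1⊕1⊕0⊕1⊕0⊕0⊕0⊕1⊕0 = 1
s2: b2⊕b3⊕b6⊕b7⊕b10⊕b11⊕b14⊕b15⊕b18⊕b19⊕b22⊕b23⊕b26⊕b27⊕b30⊕b31 = 0⊕0⊕0⊕1⊕1⊕1⊕0⊕1⊕0⊕0⊕1⊕0⊕1⊕0⊕0⊕0 = 0
s4: b4⊕b5⊕b6⊕b7⊕b12⊕b13⊕b14⊕b15⊕b20⊕b21⊕b22⊕b23⊕b28⊕b29⊕b30⊕b31 = 1⊕0⊕0⊕1⊕0⊕1⊕0⊕1⊕1⊕1⊕1⊕0⊕0⊕1⊕0⊕0 = 0
s8: b8⊕b9⊕b10⊕b11⊕b12⊕b13⊕b14⊕b15⊕b24⊕b25⊕b26⊕b27⊕b28⊕b29⊕b30⊕b31 = 0⊕1⊕1⊕1⊕0⊕1⊕0⊕1⊕0⊕0⊕1⊕0⊕0⊕1⊕0⊕0 = 1
s16: b16⊕b17⊕b18⊕b19⊕b20⊕b21⊕b22⊕b23⊕b24⊕b25⊕b26⊕b27⊕b28⊕b29⊕b30⊕b31 = 1⊕1⊕0⊕0⊕1⊕1⊕1⊕0⊕0⊕0⊕1⊕0⊕0⊕1⊕0⊕0 = 1
Syndrome (s16...s1) = 11001 → position 25.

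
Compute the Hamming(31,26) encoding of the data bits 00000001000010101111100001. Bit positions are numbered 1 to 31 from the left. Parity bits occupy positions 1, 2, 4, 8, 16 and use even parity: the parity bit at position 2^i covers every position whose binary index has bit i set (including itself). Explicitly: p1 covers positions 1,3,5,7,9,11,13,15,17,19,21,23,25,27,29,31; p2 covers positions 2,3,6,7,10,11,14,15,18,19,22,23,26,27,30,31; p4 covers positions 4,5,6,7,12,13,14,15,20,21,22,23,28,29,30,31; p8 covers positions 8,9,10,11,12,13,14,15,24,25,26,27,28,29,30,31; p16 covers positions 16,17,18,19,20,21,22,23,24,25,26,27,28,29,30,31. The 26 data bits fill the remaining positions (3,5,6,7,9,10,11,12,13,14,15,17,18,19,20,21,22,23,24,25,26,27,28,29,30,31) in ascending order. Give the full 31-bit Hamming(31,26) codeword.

1101000100010000010101111100001

Place data bits at non-power-of-two positions: b3=0, b5=0, b6=0, b7=0, b9=0, b10=0, b11=0, b12=1, b13=0, b14=0, b15=0, b17=0, b18=1, b19=0, b20=1, b21=0, b22=1, b23=1, b24=1, b25=1, b26=1, b27=0, b28=0, b29=0, b30=0, b31=1.
p1 = XOR of data positions {3,5,7,9,11,13,15,17,19,21,23,25,27,29,31} = 0⊕0⊕0⊕0⊕0⊕0⊕0⊕0⊕0⊕0⊕1⊕1⊕0⊕0⊕1 = 1
p2 = XOR of data positions {3,6,7,10,11,14,15,18,19,22,23,26,27,30,31} = 0⊕0⊕0⊕0⊕0⊕0⊕0⊕1⊕0⊕1⊕1⊕1⊕0⊕0⊕1 = 1
p4 = XOR of data positions {5,6,7,12,13,14,15,20,21,22,23,28,29,30,31} = 0⊕0⊕0⊕1⊕0⊕0⊕0⊕1⊕0⊕1⊕1⊕0⊕0⊕0⊕1 = 1
p8 = XOR of data positions {9,10,11,12,13,14,15,24,25,26,27,28,29,30,31} = 0⊕0⊕0⊕1⊕0⊕0⊕0⊕1⊕1⊕1⊕0⊕0⊕0⊕0⊕1 = 1
p16 = XOR of data positions {17,18,19,20,21,22,23,24,25,26,27,28,29,30,31} = 0⊕1⊕0⊕1⊕0⊕1⊕1⊕1⊕1⊕1⊕0⊕0⊕0⊕0⊕1 = 0
Codeword b1..b31 = 1101000100010000010101111100001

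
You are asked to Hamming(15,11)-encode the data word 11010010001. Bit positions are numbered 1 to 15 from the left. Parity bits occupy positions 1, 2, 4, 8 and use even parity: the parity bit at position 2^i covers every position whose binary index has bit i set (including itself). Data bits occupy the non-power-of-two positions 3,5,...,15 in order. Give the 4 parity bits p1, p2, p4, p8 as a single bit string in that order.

1010

Place data bits at non-power-of-two positions: b3=1, b5=1, b6=0, b7=1, b9=0, b10=0, b11=1, b12=0, b13=0, b14=0, b15=1.
p1 = XOR of data positions {3,5,7,9,11,13,15} = 1⊕1⊕1⊕0⊕1⊕0⊕1 = 1
p2 = XOR of data positions {3,6,7,10,11,14,15} = 1⊕0⊕1⊕0⊕1⊕0⊕1 = 0
p4 = XOR of data positions {5,6,7,12,13,14,15} = 1⊕0⊕1⊕0⊕0⊕0⊕1 = 1
p8 = XOR of data positions {9,10,11,12,13,14,15} = 0⊕0⊕1⊕0⊕0⊕0⊕1 = 0
Parity bits p1,p2,p4,p8 = 1010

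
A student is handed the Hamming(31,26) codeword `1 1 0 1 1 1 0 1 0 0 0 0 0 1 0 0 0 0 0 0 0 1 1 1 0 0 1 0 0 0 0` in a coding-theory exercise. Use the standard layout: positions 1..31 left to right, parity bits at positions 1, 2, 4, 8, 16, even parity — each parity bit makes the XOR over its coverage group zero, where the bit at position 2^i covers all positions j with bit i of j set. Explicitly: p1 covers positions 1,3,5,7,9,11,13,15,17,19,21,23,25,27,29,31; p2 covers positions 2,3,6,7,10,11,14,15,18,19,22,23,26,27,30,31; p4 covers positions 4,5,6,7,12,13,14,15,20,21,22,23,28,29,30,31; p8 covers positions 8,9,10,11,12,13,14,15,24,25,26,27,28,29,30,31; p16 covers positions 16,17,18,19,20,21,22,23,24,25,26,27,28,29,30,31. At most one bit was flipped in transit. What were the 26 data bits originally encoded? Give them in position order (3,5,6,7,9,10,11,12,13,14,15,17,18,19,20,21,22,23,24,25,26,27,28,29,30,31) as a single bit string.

01100000010000001110010000

s1: b1⊕b3⊕b5⊕b7⊕b9⊕b11⊕b13⊕b15⊕b17⊕b19⊕b21⊕b23⊕b25⊕b27⊕b29⊕b31 = 1⊕0⊕1⊕0⊕0⊕0⊕0⊕0⊕0⊕0⊕0⊕1⊕0⊕1⊕0⊕0 = 0
s2: b2⊕b3⊕b6⊕b7⊕b10⊕b11⊕b14⊕b15⊕b18⊕b19⊕b22⊕b23⊕b26⊕b27⊕b30⊕b31 = 1⊕0⊕1⊕0⊕0⊕0⊕1⊕0⊕0⊕0⊕1⊕1⊕0⊕1⊕0⊕0 = 0
s4: b4⊕b5⊕b6⊕b7⊕b12⊕b13⊕b14⊕b15⊕b20⊕b21⊕b22⊕b23⊕b28⊕b29⊕b30⊕b31 = 1⊕1⊕1⊕0⊕0⊕0⊕1⊕0⊕0⊕0⊕1⊕1⊕0⊕0⊕0⊕0 = 0
s8: b8⊕b9⊕b10⊕b11⊕b12⊕b13⊕b14⊕b15⊕b24⊕b25⊕b26⊕b27⊕b28⊕b29⊕b30⊕b31 = 1⊕0⊕0⊕0⊕0⊕0⊕1⊕0⊕1⊕0⊕0⊕1⊕0⊕0⊕0⊕0 = 0
s16: b16⊕b17⊕b18⊕b19⊕b20⊕b21⊕b22⊕b23⊕b24⊕b25⊕b26⊕b27⊕b28⊕b29⊕b30⊕b31 = 0⊕0⊕0⊕0⊕0⊕0⊕1⊕1⊕1⊕0⊕0⊕1⊕0⊕0⊕0⊕0 = 0
Syndrome (s16...s1) = 00000 → position 0 (no error).
No correction needed.
Data bits at positions 3,5,6,7,9,10,11,12,13,14,15,17,18,19,20,21,22,23,24,25,26,27,28,29,30,31: 01100000010000001110010000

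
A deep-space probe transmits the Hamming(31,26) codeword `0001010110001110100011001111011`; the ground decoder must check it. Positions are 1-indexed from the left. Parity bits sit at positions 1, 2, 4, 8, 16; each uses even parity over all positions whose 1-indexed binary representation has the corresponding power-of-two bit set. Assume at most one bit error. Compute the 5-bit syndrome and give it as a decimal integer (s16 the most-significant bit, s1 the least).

s1: b1⊕b3⊕b5⊕b7⊕b9⊕b11⊕b13⊕b15⊕b17⊕b19⊕b21⊕b23⊕b25⊕b27⊕b29⊕b31 = 0⊕0⊕0⊕0⊕1⊕0⊕1⊕1⊕1⊕0⊕1⊕0⊕1⊕1⊕0⊕1 = 0
s2: b2⊕b3⊕b6⊕b7⊕b10⊕b11⊕b14⊕b15⊕b18⊕b19⊕b22⊕b23⊕b26⊕b27⊕b30⊕b31 = 0⊕0⊕1⊕0⊕0⊕0⊕1⊕1⊕0⊕0⊕1⊕0⊕1⊕1⊕1⊕1 = 0
s4: b4⊕b5⊕b6⊕b7⊕b12⊕b13⊕b14⊕b15⊕b20⊕b21⊕b22⊕b23⊕b28⊕b29⊕b30⊕b31 = 1⊕0⊕1⊕0⊕0⊕1⊕1⊕1⊕0⊕1⊕1⊕0⊕1⊕0⊕1⊕1 = 0
s8: b8⊕b9⊕b10⊕b11⊕b12⊕b13⊕b14⊕b15⊕b24⊕b25⊕b26⊕b27⊕b28⊕b29⊕b30⊕b31 = 1⊕1⊕0⊕0⊕0⊕1⊕1⊕1⊕0⊕1⊕1⊕1⊕1⊕0⊕1⊕1 = 1
s16: b16⊕b17⊕b18⊕b19⊕b20⊕b21⊕b22⊕b23⊕b24⊕b25⊕b26⊕b27⊕b28⊕b29⊕b30⊕b31 = 0⊕1⊕0⊕0⊕0⊕1⊕1⊕0⊕0⊕1⊕1⊕1⊕1⊕0⊕1⊕1 = 1
Syndrome (s16...s1) = 11000 → position 24.

24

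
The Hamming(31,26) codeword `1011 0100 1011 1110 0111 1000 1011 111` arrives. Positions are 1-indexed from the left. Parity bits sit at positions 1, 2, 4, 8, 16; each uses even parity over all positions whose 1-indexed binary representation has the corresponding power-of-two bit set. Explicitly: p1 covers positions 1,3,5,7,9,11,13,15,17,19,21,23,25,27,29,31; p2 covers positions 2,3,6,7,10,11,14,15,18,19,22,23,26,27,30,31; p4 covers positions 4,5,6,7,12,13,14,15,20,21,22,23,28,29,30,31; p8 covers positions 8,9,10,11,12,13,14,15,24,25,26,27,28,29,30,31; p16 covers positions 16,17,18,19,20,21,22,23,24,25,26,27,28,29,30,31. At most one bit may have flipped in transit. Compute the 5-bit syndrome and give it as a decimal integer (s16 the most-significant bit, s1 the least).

0

s1: b1⊕b3⊕b5⊕b7⊕b9⊕b11⊕b13⊕b15⊕b17⊕b19⊕b21⊕b23⊕b25⊕b27⊕b29⊕b31 = 1⊕1⊕0⊕0⊕1⊕1⊕1⊕1⊕0⊕1⊕1⊕0⊕1⊕1⊕1⊕1 = 0
s2: b2⊕b3⊕b6⊕b7⊕b10⊕b11⊕b14⊕b15⊕b18⊕b19⊕b22⊕b23⊕b26⊕b27⊕b30⊕b31 = 0⊕1⊕1⊕0⊕0⊕1⊕1⊕1⊕1⊕1⊕0⊕0⊕0⊕1⊕1⊕1 = 0
s4: b4⊕b5⊕b6⊕b7⊕b12⊕b13⊕b14⊕b15⊕b20⊕b21⊕b22⊕b23⊕b28⊕b29⊕b30⊕b31 = 1⊕0⊕1⊕0⊕1⊕1⊕1⊕1⊕1⊕1⊕0⊕0⊕1⊕1⊕1⊕1 = 0
s8: b8⊕b9⊕b10⊕b11⊕b12⊕b13⊕b14⊕b15⊕b24⊕b25⊕b26⊕b27⊕b28⊕b29⊕b30⊕b31 = 0⊕1⊕0⊕1⊕1⊕1⊕1⊕1⊕0⊕1⊕0⊕1⊕1⊕1⊕1⊕1 = 0
s16: b16⊕b17⊕b18⊕b19⊕b20⊕b21⊕b22⊕b23⊕b24⊕b25⊕b26⊕b27⊕b28⊕b29⊕b30⊕b31 = 0⊕0⊕1⊕1⊕1⊕1⊕0⊕0⊕0⊕1⊕0⊕1⊕1⊕1⊕1⊕1 = 0
Syndrome (s16...s1) = 00000 → position 0 (no error).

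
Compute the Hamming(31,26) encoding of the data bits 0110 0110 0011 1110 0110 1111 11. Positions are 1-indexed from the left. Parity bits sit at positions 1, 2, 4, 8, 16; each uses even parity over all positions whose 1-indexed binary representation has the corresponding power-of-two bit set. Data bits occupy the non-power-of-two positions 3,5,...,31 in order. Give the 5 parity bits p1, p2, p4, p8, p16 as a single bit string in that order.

Place data bits at non-power-of-two positions: b3=0, b5=1, b6=1, b7=0, b9=0, b10=1, b11=1, b12=0, b13=0, b14=0, b15=1, b17=1, b18=1, b19=1, b20=1, b21=0, b22=0, b23=1, b24=1, b25=0, b26=1, b27=1, b28=1, b29=1, b30=1, b31=1.
p1 = XOR of data positions {3,5,7,9,11,13,15,17,19,21,23,25,27,29,31} = 0⊕1⊕0⊕0⊕1⊕0⊕1⊕1⊕1⊕0⊕1⊕0⊕1⊕1⊕1 = 1
p2 = XOR of data positions {3,6,7,10,11,14,15,18,19,22,23,26,27,30,31} = 0⊕1⊕0⊕1⊕1⊕0⊕1⊕1⊕1⊕0⊕1⊕1⊕1⊕1⊕1 = 1
p4 = XOR of data positions {5,6,7,12,13,14,15,20,21,22,23,28,29,30,31} = 1⊕1⊕0⊕0⊕0⊕0⊕1⊕1⊕0⊕0⊕1⊕1⊕1⊕1⊕1 = 1
p8 = XOR of data positions {9,10,11,12,13,14,15,24,25,26,27,28,29,30,31} = 0⊕1⊕1⊕0⊕0⊕0⊕1⊕1⊕0⊕1⊕1⊕1⊕1⊕1⊕1 = 0
p16 = XOR of data positions {17,18,19,20,21,22,23,24,25,26,27,28,29,30,31} = 1⊕1⊕1⊕1⊕0⊕0⊕1⊕1⊕0⊕1⊕1⊕1⊕1⊕1⊕1 = 0
Parity bits p1,p2,p4,p8,p16 = 11100

11100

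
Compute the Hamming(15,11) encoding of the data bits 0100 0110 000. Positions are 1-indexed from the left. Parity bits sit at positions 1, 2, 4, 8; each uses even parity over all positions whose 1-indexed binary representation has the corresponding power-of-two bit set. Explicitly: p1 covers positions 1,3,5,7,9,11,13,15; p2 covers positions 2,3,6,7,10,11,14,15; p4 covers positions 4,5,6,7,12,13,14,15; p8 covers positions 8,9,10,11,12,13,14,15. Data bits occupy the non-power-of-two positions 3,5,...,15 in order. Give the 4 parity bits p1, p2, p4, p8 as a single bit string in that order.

0010

Place data bits at non-power-of-two positions: b3=0, b5=1, b6=0, b7=0, b9=0, b10=1, b11=1, b12=0, b13=0, b14=0, b15=0.
p1 = XOR of data positions {3,5,7,9,11,13,15} = 0⊕1⊕0⊕0⊕1⊕0⊕0 = 0
p2 = XOR of data positions {3,6,7,10,11,14,15} = 0⊕0⊕0⊕1⊕1⊕0⊕0 = 0
p4 = XOR of data positions {5,6,7,12,13,14,15} = 1⊕0⊕0⊕0⊕0⊕0⊕0 = 1
p8 = XOR of data positions {9,10,11,12,13,14,15} = 0⊕1⊕1⊕0⊕0⊕0⊕0 = 0
Parity bits p1,p2,p4,p8 = 0010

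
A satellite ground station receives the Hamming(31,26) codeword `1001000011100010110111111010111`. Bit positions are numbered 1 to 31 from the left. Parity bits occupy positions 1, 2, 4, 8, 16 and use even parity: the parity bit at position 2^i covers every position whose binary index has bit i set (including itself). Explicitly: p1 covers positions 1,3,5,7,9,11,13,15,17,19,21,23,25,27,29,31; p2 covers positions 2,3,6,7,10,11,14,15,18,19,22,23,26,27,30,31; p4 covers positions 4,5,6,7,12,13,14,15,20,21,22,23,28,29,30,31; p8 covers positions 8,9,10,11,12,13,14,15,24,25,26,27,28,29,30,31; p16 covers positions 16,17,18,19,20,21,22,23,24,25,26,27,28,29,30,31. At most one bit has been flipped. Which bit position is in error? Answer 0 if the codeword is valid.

7

s1: b1⊕b3⊕b5⊕b7⊕b9⊕b11⊕b13⊕b15⊕b17⊕b19⊕b21⊕b23⊕b25⊕b27⊕b29⊕b31 = 1⊕0⊕0⊕0⊕1⊕1⊕0⊕1⊕1⊕0⊕1⊕1⊕1⊕1⊕1⊕1 = 1
s2: b2⊕b3⊕b6⊕b7⊕b10⊕b11⊕b14⊕b15⊕b18⊕b19⊕b22⊕b23⊕b26⊕b27⊕b30⊕b31 = 0⊕0⊕0⊕0⊕1⊕1⊕0⊕1⊕1⊕0⊕1⊕1⊕0⊕1⊕1⊕1 = 1
s4: b4⊕b5⊕b6⊕b7⊕b12⊕b13⊕b14⊕b15⊕b20⊕b21⊕b22⊕b23⊕b28⊕b29⊕b30⊕b31 = 1⊕0⊕0⊕0⊕0⊕0⊕0⊕1⊕1⊕1⊕1⊕1⊕0⊕1⊕1⊕1 = 1
s8: b8⊕b9⊕b10⊕b11⊕b12⊕b13⊕b14⊕b15⊕b24⊕b25⊕b26⊕b27⊕b28⊕b29⊕b30⊕b31 = 0⊕1⊕1⊕1⊕0⊕0⊕0⊕1⊕1⊕1⊕0⊕1⊕0⊕1⊕1⊕1 = 0
s16: b16⊕b17⊕b18⊕b19⊕b20⊕b21⊕b22⊕b23⊕b24⊕b25⊕b26⊕b27⊕b28⊕b29⊕b30⊕b31 = 0⊕1⊕1⊕0⊕1⊕1⊕1⊕1⊕1⊕1⊕0⊕1⊕0⊕1⊕1⊕1 = 0
Syndrome (s16...s1) = 00111 → position 7.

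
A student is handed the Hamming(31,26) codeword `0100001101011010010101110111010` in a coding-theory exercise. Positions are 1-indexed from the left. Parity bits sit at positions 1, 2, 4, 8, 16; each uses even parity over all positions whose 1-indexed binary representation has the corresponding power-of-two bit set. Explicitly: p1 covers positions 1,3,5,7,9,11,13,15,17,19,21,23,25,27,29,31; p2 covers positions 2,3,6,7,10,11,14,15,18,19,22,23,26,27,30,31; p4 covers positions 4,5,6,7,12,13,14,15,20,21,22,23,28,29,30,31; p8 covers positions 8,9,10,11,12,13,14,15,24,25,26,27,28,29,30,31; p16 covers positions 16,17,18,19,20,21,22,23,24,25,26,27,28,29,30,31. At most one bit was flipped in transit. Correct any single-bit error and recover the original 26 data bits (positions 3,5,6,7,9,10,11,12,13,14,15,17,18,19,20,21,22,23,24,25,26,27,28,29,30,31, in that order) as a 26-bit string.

s1: b1⊕b3⊕b5⊕b7⊕b9⊕b11⊕b13⊕b15⊕b17⊕b19⊕b21⊕b23⊕b25⊕b27⊕b29⊕b31 = 0⊕0⊕0⊕1⊕0⊕0⊕1⊕1⊕0⊕0⊕0⊕1⊕0⊕1⊕0⊕0 = 1
s2: b2⊕b3⊕b6⊕b7⊕b10⊕b11⊕b14⊕b15⊕b18⊕b19⊕b22⊕b23⊕b26⊕b27⊕b30⊕b31 = 1⊕0⊕0⊕1⊕1⊕0⊕0⊕1⊕1⊕0⊕1⊕1⊕1⊕1⊕1⊕0 = 0
s4: b4⊕b5⊕b6⊕b7⊕b12⊕b13⊕b14⊕b15⊕b20⊕b21⊕b22⊕b23⊕b28⊕b29⊕b30⊕b31 = 0⊕0⊕0⊕1⊕1⊕1⊕0⊕1⊕1⊕0⊕1⊕1⊕1⊕0⊕1⊕0 = 1
s8: b8⊕b9⊕b10⊕b11⊕b12⊕b13⊕b14⊕b15⊕b24⊕b25⊕b26⊕b27⊕b28⊕b29⊕b30⊕b31 = 1⊕0⊕1⊕0⊕1⊕1⊕0⊕1⊕1⊕0⊕1⊕1⊕1⊕0⊕1⊕0 = 0
s16: b16⊕b17⊕b18⊕b19⊕b20⊕b21⊕b22⊕b23⊕b24⊕b25⊕b26⊕b27⊕b28⊕b29⊕b30⊕b31 = 0⊕0⊕1⊕0⊕1⊕0⊕1⊕1⊕1⊕0⊕1⊕1⊕1⊕0⊕1⊕0 = 1
Syndrome (s16...s1) = 10101 → position 21.
Flip bit 21: corrected codeword = 0100001101011010010111110111010
Data bits at positions 3,5,6,7,9,10,11,12,13,14,15,17,18,19,20,21,22,23,24,25,26,27,28,29,30,31: 00010101101010111110111010

00010101101010111110111010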